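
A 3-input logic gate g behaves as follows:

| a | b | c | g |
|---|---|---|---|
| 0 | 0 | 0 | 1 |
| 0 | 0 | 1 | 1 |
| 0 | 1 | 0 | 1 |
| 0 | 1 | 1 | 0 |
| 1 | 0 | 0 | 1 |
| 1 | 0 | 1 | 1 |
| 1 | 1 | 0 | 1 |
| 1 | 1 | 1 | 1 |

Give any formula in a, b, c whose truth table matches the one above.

g(a, b, c) = NOT ((NOT a AND b) AND c)

Only row (0,1,1) gives 0. So g is 1 everywhere except there — the complement of the minterm ¬a·b·c.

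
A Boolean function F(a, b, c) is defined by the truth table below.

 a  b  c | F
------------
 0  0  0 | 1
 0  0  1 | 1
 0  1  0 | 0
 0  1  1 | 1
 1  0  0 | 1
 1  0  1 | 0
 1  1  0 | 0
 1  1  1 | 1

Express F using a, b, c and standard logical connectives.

There are just 3 zero rows: (0,1,0), (1,0,1), (1,1,0). Their minterms are ¬a·b·¬c, a·¬b·c, a·b·¬c; the OR of those covers precisely the 0-outputs, and negating it yields F.

F(a, b, c) = NOT ((((NOT a AND b) AND NOT c) OR ((a AND NOT b) AND c)) OR ((a AND b) AND NOT c))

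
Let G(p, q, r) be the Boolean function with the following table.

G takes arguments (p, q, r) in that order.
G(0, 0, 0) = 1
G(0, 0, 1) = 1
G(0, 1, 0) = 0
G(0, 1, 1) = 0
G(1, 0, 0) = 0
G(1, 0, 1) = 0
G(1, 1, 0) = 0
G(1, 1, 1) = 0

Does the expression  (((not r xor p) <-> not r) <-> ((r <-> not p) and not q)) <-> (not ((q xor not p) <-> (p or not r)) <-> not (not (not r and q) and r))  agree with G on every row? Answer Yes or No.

Check the formula against G row by row:
  p=0, q=0, r=0: formula gives 1, G = 1 ✓
  p=0, q=0, r=1: formula gives 0, but G = 1 ✗
A single disagreement suffices: at (0,0,1) they differ, so the formula does not compute G.

No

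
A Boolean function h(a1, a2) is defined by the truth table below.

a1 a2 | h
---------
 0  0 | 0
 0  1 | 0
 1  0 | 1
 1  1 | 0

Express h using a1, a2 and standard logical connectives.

h(a1, a2) = a1 & ~a2

1 only at (1,0): a1 AND NOT a2.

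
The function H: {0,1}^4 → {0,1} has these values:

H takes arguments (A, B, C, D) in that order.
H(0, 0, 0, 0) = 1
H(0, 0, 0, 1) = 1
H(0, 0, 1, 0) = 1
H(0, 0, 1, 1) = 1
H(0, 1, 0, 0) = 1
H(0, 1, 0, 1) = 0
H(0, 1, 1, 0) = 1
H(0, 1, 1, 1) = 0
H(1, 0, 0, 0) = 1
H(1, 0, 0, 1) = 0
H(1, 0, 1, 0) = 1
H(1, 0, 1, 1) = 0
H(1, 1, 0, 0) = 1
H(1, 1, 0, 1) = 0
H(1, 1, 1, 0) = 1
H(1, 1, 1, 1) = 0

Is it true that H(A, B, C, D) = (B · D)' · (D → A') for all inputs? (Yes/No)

Yes

Check the formula against H row by row:
  A=0, B=0, C=0, D=0: formula gives 1, H = 1 ✓
  A=0, B=0, C=0, D=1: formula gives 1, H = 1 ✓
  A=0, B=0, C=1, D=0: formula gives 1, H = 1 ✓
  A=0, B=0, C=1, D=1: formula gives 1, H = 1 ✓
  …and likewise for the remaining 12 rows.
Every row agrees, so the formula is equivalent.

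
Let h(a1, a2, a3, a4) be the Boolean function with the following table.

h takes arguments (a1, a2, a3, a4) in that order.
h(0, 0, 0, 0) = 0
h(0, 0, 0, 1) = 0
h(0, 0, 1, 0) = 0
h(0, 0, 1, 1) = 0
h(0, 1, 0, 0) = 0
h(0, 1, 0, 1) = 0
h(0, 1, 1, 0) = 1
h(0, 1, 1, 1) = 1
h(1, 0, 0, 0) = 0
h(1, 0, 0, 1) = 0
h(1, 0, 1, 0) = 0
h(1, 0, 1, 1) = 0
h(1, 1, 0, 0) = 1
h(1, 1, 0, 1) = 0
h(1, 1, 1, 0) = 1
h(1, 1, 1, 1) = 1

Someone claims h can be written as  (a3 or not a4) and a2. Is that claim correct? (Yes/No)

Check the formula against h row by row:
  a1=0, a2=0, a3=0, a4=0: formula gives 0, h = 0 ✓
  a1=0, a2=0, a3=0, a4=1: formula gives 0, h = 0 ✓
  a1=0, a2=0, a3=1, a4=0: formula gives 0, h = 0 ✓
  a1=0, a2=0, a3=1, a4=1: formula gives 0, h = 0 ✓
  a1=0, a2=1, a3=0, a4=0: formula gives 1, but h = 0 ✗
A single disagreement suffices: at (0,1,0,0) they differ, so the formula does not compute h.

No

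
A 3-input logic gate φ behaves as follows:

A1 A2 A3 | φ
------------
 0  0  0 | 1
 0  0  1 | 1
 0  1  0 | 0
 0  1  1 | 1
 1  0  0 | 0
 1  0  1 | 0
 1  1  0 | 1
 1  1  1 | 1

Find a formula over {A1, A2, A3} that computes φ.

φ(A1, A2, A3) = ¬((((¬A1 ∧ A2) ∧ ¬A3) ∨ ((A1 ∧ ¬A2) ∧ ¬A3)) ∨ ((A1 ∧ ¬A2) ∧ A3))

There are just 3 zero rows: (0,1,0), (1,0,0), (1,0,1). Their minterms are ¬A1·A2·¬A3, A1·¬A2·¬A3, A1·¬A2·A3; the OR of those covers precisely the 0-outputs, and negating it yields φ.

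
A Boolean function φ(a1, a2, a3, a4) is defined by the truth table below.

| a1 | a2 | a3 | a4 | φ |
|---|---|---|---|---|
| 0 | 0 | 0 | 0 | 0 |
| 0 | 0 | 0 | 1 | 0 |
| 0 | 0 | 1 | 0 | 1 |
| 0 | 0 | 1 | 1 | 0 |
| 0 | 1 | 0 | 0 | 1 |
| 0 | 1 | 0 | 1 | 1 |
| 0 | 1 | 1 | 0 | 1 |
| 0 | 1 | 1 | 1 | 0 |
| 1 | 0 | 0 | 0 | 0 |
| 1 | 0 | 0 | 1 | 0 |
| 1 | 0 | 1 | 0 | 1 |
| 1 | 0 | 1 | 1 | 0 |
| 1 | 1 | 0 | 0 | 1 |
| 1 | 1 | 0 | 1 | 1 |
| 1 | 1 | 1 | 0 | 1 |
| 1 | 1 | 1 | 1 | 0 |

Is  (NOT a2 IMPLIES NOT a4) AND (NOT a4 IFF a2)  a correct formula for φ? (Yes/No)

Check the formula against φ row by row:
  a1=0, a2=0, a3=0, a4=0: formula gives 0, φ = 0 ✓
  a1=0, a2=0, a3=0, a4=1: formula gives 0, φ = 0 ✓
  a1=0, a2=0, a3=1, a4=0: formula gives 0, but φ = 1 ✗
Row (0,0,1,0) is a counterexample, so the formula is not equivalent to φ.

No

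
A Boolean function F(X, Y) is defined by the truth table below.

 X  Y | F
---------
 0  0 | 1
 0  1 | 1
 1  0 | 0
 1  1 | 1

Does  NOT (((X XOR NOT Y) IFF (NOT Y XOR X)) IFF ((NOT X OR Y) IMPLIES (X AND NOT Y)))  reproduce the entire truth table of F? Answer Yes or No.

Yes

Evaluate NOT (((X XOR NOT Y) IFF (NOT Y XOR X)) IFF ((NOT X OR Y) IMPLIES (X AND NOT Y))) on each row and compare to F:
  X=0, Y=0: formula gives 1, F = 1 ✓
  X=0, Y=1: formula gives 1, F = 1 ✓
  X=1, Y=0: formula gives 0, F = 0 ✓
  X=1, Y=1: formula gives 1, F = 1 ✓
No disagreement on any input; they are logically equivalent.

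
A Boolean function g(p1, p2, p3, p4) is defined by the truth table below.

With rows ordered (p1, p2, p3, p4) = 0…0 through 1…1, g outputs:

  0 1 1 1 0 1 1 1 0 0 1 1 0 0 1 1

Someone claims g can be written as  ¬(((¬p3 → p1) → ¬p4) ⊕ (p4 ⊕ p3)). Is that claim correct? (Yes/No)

Test each input against both g and the formula:
  p1=0, p2=0, p3=0, p4=0: formula gives 0, g = 0 ✓
  p1=0, p2=0, p3=0, p4=1: formula gives 1, g = 1 ✓
  p1=0, p2=0, p3=1, p4=0: formula gives 1, g = 1 ✓
  p1=0, p2=0, p3=1, p4=1: formula gives 1, g = 1 ✓
  … (the remaining 12 rows also agree.)
Every row agrees, so the formula is equivalent.

Yes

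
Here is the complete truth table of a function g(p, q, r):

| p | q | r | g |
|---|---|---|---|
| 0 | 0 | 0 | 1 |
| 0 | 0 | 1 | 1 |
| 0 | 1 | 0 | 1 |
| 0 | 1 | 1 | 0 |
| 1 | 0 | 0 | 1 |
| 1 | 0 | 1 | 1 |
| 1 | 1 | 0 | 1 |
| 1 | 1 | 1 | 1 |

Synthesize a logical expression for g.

g(p, q, r) = ¬((¬p ∧ q) ∧ r)

g is 0 on exactly one input, (0,1,1), whose minterm is ¬p·q·r. So g is the negation of that single conjunction.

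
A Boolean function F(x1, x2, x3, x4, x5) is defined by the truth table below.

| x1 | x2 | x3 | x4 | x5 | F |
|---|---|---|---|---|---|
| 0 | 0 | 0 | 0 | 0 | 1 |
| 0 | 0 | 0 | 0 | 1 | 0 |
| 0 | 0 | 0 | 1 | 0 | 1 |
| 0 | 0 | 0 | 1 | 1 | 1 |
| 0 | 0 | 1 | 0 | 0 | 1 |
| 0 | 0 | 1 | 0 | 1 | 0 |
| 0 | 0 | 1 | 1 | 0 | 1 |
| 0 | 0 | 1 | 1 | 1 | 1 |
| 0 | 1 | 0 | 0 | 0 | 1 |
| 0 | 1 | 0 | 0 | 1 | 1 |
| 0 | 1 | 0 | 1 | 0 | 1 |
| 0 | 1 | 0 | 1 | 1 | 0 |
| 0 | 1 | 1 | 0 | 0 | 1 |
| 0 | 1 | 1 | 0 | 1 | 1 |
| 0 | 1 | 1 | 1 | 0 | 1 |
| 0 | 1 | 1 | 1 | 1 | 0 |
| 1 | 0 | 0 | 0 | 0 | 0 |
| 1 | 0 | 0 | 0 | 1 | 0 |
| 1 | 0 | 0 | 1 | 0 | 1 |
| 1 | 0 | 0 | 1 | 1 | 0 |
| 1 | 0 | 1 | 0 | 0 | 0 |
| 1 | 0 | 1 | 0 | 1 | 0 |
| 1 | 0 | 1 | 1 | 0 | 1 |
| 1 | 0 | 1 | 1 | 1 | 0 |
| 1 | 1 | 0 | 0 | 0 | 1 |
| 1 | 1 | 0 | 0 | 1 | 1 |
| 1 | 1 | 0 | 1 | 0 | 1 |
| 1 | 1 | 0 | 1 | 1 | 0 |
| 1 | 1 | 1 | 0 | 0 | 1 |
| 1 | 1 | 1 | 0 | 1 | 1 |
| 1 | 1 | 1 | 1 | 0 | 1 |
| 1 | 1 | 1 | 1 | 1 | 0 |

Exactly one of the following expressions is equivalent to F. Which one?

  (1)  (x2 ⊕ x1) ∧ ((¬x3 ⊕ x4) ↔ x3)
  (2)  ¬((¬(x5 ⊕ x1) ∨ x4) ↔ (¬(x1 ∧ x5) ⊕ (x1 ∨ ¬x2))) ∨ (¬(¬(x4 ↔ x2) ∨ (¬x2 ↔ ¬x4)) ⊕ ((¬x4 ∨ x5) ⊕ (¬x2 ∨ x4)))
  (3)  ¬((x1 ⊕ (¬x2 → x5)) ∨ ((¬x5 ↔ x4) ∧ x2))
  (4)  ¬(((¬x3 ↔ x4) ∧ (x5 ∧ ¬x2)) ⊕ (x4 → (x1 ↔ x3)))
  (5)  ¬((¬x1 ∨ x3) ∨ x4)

2

(1) fails at (0,0,0,0,0): the formula yields 0, F is 1.
(3) fails at (0,0,0,1,1): the formula yields 0, F is 1.
(4) fails at (0,0,0,0,0): the formula yields 0, F is 1.
(5) fails at (0,0,0,0,0): the formula yields 0, F is 1.
Only (2) survives; checking it on all 32 rows confirms it matches F.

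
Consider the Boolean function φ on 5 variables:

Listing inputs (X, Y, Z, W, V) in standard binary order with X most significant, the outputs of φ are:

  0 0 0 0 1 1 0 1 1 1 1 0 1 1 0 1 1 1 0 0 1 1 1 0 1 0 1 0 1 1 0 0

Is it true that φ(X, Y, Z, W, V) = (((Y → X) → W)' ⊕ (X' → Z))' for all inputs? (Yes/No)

No

Test each input against both φ and the formula:
  X=0, Y=0, Z=0, W=0, V=0: formula gives 0, φ = 0 ✓
  X=0, Y=0, Z=0, W=0, V=1: formula gives 0, φ = 0 ✓
  X=0, Y=0, Z=0, W=1, V=0: formula gives 1, but φ = 0 ✗
Since they disagree at (0,0,0,1,0), the expression is not a correct formula for φ.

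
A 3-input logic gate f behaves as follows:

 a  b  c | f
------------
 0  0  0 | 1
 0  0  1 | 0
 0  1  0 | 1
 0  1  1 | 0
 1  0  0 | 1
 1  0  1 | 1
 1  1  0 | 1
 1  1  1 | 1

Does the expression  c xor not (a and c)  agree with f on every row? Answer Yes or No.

Yes

Test each input against both f and the formula:
  a=0, b=0, c=0: formula gives 1, f = 1 ✓
  a=0, b=0, c=1: formula gives 0, f = 0 ✓
  a=0, b=1, c=0: formula gives 1, f = 1 ✓
  a=0, b=1, c=1: formula gives 0, f = 0 ✓
  a=1, b=0, c=0: formula gives 1, f = 1 ✓
  …and likewise for the remaining 3 rows.
Every row agrees, so the formula is equivalent.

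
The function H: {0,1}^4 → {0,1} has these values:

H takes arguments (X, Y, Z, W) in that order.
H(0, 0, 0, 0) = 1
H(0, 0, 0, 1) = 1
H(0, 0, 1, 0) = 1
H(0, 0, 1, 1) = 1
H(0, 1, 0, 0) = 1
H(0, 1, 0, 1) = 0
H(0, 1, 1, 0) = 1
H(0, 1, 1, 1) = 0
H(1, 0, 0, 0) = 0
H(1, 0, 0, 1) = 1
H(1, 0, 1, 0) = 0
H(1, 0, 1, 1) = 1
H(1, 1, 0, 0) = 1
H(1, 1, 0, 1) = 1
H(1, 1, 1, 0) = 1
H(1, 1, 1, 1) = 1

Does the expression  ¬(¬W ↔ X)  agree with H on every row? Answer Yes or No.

Evaluate ¬(¬W ↔ X) on each row and compare to H:
  X=0, Y=0, Z=0, W=0: formula gives 1, H = 1 ✓
  X=0, Y=0, Z=0, W=1: formula gives 0, but H = 1 ✗
Row (0,0,0,1) is a counterexample, so the formula is not equivalent to H.

No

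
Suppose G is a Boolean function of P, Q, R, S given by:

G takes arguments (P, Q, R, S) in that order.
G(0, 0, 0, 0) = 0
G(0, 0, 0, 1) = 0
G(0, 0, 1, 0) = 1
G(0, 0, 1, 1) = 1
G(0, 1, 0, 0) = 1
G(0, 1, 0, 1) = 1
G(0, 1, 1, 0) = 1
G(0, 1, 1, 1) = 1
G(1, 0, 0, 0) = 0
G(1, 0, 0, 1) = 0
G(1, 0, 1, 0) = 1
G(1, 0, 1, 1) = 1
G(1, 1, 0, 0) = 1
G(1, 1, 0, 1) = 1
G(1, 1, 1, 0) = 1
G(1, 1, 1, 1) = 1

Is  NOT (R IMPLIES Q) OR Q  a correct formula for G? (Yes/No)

Evaluate NOT (R IMPLIES Q) OR Q on each row and compare to G:
  P=0, Q=0, R=0, S=0: formula gives 0, G = 0 ✓
  P=0, Q=0, R=0, S=1: formula gives 0, G = 0 ✓
  P=0, Q=0, R=1, S=0: formula gives 1, G = 1 ✓
  P=0, Q=0, R=1, S=1: formula gives 1, G = 1 ✓
  …and likewise for the remaining 12 rows.
All 16 rows match — the expression computes G exactly.

Yes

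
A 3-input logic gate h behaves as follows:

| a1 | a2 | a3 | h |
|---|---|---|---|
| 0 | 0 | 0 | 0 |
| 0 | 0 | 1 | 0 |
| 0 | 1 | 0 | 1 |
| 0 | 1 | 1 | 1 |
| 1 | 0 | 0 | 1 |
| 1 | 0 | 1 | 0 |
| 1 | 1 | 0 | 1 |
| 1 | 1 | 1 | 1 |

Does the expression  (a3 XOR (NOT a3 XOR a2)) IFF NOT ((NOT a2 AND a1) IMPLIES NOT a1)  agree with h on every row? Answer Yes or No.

No

Check the formula against h row by row:
  a1=0, a2=0, a3=0: formula gives 0, h = 0 ✓
  a1=0, a2=0, a3=1: formula gives 0, h = 0 ✓
  a1=0, a2=1, a3=0: formula gives 1, h = 1 ✓
  a1=0, a2=1, a3=1: formula gives 1, h = 1 ✓
  a1=1, a2=0, a3=0: formula gives 1, h = 1 ✓
  a1=1, a2=0, a3=1: formula gives 1, but h = 0 ✗
A single disagreement suffices: at (1,0,1) they differ, so the formula does not compute h.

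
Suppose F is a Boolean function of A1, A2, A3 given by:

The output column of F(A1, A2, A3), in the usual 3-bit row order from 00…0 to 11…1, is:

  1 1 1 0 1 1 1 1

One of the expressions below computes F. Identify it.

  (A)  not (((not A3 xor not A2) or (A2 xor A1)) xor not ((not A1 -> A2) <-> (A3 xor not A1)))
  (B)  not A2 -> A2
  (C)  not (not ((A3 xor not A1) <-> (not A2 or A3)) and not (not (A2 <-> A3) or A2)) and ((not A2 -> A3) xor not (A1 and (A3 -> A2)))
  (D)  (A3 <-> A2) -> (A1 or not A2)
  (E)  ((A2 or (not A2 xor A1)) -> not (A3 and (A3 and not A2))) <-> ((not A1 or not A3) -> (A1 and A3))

(A) fails at (0,0,0): the formula yields 0, F is 1.
(B) fails at (0,0,0): the formula yields 0, F is 1.
(C) fails at (0,0,1): the formula yields 0, F is 1.
(E) fails at (0,0,0): the formula yields 0, F is 1.
Only (D) survives; checking it on all 8 rows confirms it matches F.

D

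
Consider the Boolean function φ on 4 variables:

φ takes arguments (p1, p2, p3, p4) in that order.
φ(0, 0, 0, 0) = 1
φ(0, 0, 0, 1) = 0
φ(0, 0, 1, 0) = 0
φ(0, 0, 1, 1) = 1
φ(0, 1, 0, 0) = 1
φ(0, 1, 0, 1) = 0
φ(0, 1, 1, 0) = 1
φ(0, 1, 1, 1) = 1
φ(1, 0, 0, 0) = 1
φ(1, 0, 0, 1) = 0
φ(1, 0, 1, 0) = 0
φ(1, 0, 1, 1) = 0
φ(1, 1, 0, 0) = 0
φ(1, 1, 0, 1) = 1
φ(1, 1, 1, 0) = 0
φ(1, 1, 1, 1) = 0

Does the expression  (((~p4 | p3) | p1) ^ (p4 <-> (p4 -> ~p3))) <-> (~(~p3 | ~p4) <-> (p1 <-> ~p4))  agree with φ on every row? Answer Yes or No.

Test each input against both φ and the formula:
  p1=0, p2=0, p3=0, p4=0: formula gives 1, φ = 1 ✓
  p1=0, p2=0, p3=0, p4=1: formula gives 0, φ = 0 ✓
  p1=0, p2=0, p3=1, p4=0: formula gives 1, but φ = 0 ✗
Row (0,0,1,0) is a counterexample, so the formula is not equivalent to φ.

No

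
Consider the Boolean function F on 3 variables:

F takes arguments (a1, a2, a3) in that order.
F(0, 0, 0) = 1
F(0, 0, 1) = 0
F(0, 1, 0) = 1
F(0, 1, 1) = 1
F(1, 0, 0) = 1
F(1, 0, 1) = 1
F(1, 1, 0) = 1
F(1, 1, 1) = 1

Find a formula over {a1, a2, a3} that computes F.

Only row (0,0,1) gives 0. So F is 1 everywhere except there — the complement of the minterm ¬a1·¬a2·a3.

F(a1, a2, a3) = NOT ((NOT a1 AND NOT a2) AND a3)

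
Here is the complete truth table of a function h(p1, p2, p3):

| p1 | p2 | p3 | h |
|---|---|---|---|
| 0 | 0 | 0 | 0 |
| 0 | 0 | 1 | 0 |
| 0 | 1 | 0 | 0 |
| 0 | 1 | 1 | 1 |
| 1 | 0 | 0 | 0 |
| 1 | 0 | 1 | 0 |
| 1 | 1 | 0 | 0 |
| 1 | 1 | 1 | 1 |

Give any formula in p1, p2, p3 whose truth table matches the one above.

h=1 on 2 inputs: (0,1,1), (1,1,1). Reading each as a conjunction of literals (¬p1·p2·p3, p1·p2·p3) and taking the OR gives the canonical DNF.

h(p1, p2, p3) = ((~p1 & p2) & p3) | ((p1 & p2) & p3)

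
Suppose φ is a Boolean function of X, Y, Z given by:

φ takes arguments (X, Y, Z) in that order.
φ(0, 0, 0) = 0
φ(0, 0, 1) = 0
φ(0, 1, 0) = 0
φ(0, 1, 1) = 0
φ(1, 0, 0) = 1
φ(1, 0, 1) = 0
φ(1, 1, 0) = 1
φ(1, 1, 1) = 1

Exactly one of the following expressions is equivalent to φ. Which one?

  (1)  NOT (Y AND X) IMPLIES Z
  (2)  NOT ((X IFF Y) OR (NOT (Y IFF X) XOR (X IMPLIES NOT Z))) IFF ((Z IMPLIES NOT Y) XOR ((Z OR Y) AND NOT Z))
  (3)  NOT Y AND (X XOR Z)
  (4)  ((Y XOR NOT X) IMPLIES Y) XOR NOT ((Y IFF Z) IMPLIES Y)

(1) fails at (0,0,1): the formula yields 1, φ is 0.
(3) fails at (0,0,1): the formula yields 1, φ is 0.
(4) fails at (0,0,0): the formula yields 1, φ is 0.
(2) is the remaining candidate, and it agrees with φ on all 8 inputs.

2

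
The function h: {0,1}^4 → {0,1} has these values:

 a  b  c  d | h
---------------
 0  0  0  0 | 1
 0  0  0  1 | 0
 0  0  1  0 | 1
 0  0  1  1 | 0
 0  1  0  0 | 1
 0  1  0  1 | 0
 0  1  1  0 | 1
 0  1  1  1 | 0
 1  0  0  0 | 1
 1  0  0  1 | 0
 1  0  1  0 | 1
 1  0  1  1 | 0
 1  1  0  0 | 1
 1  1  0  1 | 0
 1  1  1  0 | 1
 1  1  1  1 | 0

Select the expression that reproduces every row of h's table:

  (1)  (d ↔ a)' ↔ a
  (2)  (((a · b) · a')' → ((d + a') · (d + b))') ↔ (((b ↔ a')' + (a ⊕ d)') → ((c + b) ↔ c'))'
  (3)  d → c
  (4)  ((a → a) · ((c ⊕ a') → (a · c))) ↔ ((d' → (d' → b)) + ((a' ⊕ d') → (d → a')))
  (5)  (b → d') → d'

(2): at (0,1,0,1) it gives 1, but h = 0 — eliminated.
(3): at (0,0,1,1) it gives 1, but h = 0 — eliminated.
(4): at (0,0,0,0) it gives 0, but h = 1 — eliminated.
(5): at (0,1,0,1) it gives 1, but h = 0 — eliminated.
Only (1) survives; checking it on all 16 rows confirms it matches h.

1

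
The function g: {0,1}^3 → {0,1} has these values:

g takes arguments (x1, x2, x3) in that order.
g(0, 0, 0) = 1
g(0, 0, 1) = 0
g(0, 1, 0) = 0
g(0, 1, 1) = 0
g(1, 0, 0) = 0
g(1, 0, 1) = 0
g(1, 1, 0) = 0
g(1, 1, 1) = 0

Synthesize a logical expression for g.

The output is 1 only when every input is 0 — NOR of all inputs.

g(x1, x2, x3) = NOT ((x1 OR x2) OR x3)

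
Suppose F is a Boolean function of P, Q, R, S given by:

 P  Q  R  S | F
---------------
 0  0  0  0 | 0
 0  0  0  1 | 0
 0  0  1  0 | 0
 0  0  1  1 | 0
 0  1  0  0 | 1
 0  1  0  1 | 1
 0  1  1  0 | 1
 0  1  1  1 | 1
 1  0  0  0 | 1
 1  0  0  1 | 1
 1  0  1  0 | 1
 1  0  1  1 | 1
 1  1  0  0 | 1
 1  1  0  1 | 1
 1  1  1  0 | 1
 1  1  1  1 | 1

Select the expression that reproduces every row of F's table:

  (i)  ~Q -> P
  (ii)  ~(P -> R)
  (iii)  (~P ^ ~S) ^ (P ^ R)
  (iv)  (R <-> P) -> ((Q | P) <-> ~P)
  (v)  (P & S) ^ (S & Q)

(ii) fails at (0,1,0,0): the formula yields 0, F is 1.
(iii) fails at (0,0,0,1): the formula yields 1, F is 0.
(iv) fails at (0,0,1,0): the formula yields 1, F is 0.
(v) fails at (0,1,0,0): the formula yields 0, F is 1.
(i) is the remaining candidate, and it agrees with F on all 16 inputs.

i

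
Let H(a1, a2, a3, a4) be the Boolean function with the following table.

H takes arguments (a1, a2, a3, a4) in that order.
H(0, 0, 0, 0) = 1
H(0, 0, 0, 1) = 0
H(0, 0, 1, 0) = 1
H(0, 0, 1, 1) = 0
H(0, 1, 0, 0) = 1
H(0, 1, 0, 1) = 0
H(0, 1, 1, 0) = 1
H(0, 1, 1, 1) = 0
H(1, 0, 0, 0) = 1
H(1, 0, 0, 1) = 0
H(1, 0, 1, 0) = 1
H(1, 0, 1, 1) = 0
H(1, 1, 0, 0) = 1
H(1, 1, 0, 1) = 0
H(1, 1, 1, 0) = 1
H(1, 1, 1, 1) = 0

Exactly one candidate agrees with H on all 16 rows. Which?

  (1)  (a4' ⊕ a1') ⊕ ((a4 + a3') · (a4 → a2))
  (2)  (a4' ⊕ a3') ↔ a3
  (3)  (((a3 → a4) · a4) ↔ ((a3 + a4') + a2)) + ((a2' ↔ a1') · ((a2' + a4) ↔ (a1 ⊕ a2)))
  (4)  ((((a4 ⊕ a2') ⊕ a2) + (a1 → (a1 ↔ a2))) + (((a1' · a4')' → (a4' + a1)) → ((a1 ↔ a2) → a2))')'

(1): at (0,0,0,1) it gives 1, but H = 0 — eliminated.
(3): at (0,0,0,0) it gives 0, but H = 1 — eliminated.
(4): at (0,0,0,0) it gives 0, but H = 1 — eliminated.
That leaves (2). Evaluating it on every row reproduces the table of H exactly.

2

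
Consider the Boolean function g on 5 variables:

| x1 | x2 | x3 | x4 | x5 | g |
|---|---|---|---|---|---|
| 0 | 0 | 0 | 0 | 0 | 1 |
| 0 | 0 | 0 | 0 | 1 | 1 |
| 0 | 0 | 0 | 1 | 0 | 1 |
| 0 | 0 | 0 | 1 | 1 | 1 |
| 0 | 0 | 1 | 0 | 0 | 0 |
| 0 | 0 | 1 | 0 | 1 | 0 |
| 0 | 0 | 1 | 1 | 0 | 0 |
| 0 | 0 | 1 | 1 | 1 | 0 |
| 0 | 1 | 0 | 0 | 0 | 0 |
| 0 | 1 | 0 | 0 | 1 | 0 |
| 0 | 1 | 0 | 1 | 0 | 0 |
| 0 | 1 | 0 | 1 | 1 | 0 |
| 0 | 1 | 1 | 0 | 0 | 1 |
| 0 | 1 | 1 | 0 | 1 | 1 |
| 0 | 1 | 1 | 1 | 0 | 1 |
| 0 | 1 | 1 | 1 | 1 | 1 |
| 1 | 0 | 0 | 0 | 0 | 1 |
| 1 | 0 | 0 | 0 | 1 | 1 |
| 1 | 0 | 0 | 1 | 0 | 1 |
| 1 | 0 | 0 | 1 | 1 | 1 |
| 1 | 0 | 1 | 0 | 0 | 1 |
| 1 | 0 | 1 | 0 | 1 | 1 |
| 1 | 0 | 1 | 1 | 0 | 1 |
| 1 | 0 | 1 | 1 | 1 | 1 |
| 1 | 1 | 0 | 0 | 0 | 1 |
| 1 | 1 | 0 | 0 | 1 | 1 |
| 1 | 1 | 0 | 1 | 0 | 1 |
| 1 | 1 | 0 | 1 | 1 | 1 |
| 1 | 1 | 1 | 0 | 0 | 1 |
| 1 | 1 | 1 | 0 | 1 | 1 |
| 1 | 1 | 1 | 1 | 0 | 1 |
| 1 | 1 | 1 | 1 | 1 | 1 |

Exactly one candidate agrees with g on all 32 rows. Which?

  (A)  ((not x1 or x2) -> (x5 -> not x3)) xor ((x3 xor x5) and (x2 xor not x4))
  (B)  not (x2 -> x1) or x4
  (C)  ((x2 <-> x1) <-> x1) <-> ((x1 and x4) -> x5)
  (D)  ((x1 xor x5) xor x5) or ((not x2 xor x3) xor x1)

D

(A) disagrees with g on (0,0,0,0,1) (formula → 0, table → 1); rule it out.
(B) disagrees with g on (0,0,0,0,0) (formula → 0, table → 1); rule it out.
(C) disagrees with g on (0,0,0,0,0) (formula → 0, table → 1); rule it out.
Only (D) survives; checking it on all 32 rows confirms it matches g.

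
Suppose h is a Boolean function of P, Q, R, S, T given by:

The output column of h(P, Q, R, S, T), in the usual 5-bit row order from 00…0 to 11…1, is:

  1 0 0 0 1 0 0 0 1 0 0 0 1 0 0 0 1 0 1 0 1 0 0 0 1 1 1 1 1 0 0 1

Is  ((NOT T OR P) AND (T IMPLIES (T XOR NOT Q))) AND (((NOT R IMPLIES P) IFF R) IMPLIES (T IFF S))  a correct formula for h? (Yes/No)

Yes

Check the formula against h row by row:
  P=0, Q=0, R=0, S=0, T=0: formula gives 1, h = 1 ✓
  P=0, Q=0, R=0, S=0, T=1: formula gives 0, h = 0 ✓
  P=0, Q=0, R=0, S=1, T=0: formula gives 0, h = 0 ✓
  P=0, Q=0, R=0, S=1, T=1: formula gives 0, h = 0 ✓
  …and likewise for the remaining 28 rows.
Every row agrees, so the formula is equivalent.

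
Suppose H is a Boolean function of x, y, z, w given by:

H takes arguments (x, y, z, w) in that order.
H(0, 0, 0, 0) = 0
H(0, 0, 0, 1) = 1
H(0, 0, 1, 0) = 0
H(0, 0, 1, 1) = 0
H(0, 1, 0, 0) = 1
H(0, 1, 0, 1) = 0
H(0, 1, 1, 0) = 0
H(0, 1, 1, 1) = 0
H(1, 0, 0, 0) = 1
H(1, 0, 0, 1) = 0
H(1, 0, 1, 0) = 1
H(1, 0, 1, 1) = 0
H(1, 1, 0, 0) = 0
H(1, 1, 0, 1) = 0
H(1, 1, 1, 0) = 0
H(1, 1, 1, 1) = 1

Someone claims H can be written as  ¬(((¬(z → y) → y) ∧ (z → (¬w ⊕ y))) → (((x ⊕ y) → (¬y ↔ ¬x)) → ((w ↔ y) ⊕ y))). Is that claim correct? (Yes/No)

No

Test each input against both H and the formula:
  x=0, y=0, z=0, w=0: formula gives 0, H = 0 ✓
  x=0, y=0, z=0, w=1: formula gives 1, H = 1 ✓
  x=0, y=0, z=1, w=0: formula gives 0, H = 0 ✓
  x=0, y=0, z=1, w=1: formula gives 0, H = 0 ✓
  x=0, y=1, z=0, w=0: formula gives 0, but H = 1 ✗
Since they disagree at (0,1,0,0), the expression is not a correct formula for H.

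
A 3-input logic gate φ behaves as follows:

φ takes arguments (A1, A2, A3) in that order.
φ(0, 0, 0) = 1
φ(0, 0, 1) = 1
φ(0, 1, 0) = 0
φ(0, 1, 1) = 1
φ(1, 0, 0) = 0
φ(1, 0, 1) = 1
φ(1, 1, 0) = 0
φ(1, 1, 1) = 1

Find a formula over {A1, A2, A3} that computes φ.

φ(A1, A2, A3) = ((((A1' · A2) · A3') + ((A1 · A2') · A3')) + ((A1 · A2) · A3'))'

The 0-rows are (0,1,0), (1,0,0), (1,1,0). Take each as a conjunction (¬A1·A2·¬A3, A1·¬A2·¬A3, A1·A2·¬A3), form their disjunction, and complement — that gives a formula that is 1 everywhere φ is.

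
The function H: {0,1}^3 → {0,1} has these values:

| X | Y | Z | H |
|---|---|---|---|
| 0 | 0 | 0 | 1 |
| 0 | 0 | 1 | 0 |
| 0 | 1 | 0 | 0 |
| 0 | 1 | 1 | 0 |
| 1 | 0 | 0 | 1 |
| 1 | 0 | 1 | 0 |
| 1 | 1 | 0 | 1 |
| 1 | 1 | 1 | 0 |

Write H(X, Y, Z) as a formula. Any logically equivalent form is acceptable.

H(X, Y, Z) = (((NOT X AND NOT Y) AND NOT Z) OR ((X AND NOT Y) AND NOT Z)) OR ((X AND Y) AND NOT Z)

H=1 on 3 inputs: (0,0,0), (1,0,0), (1,1,0). Reading each as a conjunction of literals (¬X·¬Y·¬Z, X·¬Y·¬Z, X·Y·¬Z) and taking the OR gives the canonical DNF.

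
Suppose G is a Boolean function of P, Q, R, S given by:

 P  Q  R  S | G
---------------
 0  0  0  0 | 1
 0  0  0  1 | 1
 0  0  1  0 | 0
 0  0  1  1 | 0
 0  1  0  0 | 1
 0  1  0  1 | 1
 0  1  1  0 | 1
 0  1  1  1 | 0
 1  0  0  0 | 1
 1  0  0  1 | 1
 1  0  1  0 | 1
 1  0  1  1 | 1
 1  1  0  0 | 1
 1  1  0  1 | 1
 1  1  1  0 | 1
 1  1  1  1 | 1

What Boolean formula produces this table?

G is 0 on only 3 rows — (0,0,1,0), (0,0,1,1), (0,1,1,1). Writing each as a minterm (¬P·¬Q·R·¬S, ¬P·¬Q·R·S, ¬P·Q·R·S) and OR-ing them characterizes exactly where G=0, so G is the negation of that disjunction.

G(P, Q, R, S) = ~(((((~P & ~Q) & R) & ~S) | (((~P & ~Q) & R) & S)) | (((~P & Q) & R) & S))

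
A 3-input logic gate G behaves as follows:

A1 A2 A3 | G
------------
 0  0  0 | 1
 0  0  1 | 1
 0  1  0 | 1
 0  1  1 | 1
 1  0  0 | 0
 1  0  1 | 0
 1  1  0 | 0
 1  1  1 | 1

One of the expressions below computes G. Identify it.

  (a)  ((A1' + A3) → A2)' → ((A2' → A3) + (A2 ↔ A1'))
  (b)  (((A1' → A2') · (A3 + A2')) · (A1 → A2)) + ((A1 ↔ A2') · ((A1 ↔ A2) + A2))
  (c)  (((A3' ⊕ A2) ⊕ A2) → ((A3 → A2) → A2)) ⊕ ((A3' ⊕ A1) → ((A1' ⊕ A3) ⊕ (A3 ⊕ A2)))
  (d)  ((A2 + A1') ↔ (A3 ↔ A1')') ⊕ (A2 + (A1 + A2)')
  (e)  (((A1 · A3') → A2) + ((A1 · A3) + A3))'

b

(a) fails at (0,0,0): the formula yields 0, G is 1.
(c) fails at (0,0,1): the formula yields 0, G is 1.
(d) fails at (0,0,0): the formula yields 0, G is 1.
(e) fails at (0,0,0): the formula yields 0, G is 1.
Only (b) survives; checking it on all 8 rows confirms it matches G.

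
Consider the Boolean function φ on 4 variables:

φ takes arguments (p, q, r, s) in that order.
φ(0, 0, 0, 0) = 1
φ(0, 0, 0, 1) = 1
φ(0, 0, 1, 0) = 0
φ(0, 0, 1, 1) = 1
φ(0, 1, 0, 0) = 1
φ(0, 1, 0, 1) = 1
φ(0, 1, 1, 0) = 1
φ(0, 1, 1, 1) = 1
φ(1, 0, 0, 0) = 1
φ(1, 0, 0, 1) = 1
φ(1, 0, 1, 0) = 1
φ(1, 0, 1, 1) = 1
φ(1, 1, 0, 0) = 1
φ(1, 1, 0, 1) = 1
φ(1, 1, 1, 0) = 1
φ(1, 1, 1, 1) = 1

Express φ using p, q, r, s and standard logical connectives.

Only row (0,0,1,0) gives 0. So φ is 1 everywhere except there — the complement of the minterm ¬p·¬q·r·¬s.

φ(p, q, r, s) = not (((not p and not q) and r) and not s)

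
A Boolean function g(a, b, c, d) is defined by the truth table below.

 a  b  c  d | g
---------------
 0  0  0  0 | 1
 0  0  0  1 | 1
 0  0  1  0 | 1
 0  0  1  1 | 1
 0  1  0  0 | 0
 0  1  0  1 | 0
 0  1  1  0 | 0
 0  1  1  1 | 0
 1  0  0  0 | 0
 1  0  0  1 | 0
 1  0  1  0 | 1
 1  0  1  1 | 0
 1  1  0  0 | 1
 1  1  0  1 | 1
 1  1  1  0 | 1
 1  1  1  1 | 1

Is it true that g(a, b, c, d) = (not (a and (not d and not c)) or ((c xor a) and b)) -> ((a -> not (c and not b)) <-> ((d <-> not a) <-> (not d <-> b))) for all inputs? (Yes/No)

No

Check the formula against g row by row:
  a=0, b=0, c=0, d=0: formula gives 1, g = 1 ✓
  a=0, b=0, c=0, d=1: formula gives 1, g = 1 ✓
  a=0, b=0, c=1, d=0: formula gives 1, g = 1 ✓
  a=0, b=0, c=1, d=1: formula gives 1, g = 1 ✓
  …
  a=1, b=0, c=0, d=0: formula gives 1, but g = 0 ✗
Row (1,0,0,0) is a counterexample, so the formula is not equivalent to g.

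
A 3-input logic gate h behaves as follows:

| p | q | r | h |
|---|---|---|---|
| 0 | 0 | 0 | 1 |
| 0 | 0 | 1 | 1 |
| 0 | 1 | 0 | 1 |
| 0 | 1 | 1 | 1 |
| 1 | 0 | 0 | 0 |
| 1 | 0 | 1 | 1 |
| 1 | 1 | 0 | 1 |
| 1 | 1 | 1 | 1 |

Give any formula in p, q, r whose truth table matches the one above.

h(p, q, r) = ((p · q') · r')'

h is 0 on exactly one input, (1,0,0), whose minterm is p·¬q·¬r. So h is the negation of that single conjunction.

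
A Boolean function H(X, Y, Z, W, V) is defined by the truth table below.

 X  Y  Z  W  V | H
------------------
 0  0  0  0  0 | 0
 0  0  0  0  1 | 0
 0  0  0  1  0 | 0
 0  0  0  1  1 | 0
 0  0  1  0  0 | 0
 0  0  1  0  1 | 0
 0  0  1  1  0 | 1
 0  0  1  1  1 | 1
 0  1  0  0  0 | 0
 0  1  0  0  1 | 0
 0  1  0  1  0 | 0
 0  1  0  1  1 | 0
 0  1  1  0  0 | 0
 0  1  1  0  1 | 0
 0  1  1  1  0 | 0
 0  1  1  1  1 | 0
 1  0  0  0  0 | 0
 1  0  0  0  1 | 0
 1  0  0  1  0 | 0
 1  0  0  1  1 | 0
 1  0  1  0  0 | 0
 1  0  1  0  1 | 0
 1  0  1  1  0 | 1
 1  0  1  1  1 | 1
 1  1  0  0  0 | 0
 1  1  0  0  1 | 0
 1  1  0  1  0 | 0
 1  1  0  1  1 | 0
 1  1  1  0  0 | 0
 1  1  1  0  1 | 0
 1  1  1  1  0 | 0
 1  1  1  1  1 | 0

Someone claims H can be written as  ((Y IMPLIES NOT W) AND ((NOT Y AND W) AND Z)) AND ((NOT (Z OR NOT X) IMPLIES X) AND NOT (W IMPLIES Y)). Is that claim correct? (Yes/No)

Evaluate ((Y IMPLIES NOT W) AND ((NOT Y AND W) AND Z)) AND ((NOT (Z OR NOT X) IMPLIES X) AND NOT (W IMPLIES Y)) on each row and compare to H:
  X=0, Y=0, Z=0, W=0, V=0: formula gives 0, H = 0 ✓
  X=0, Y=0, Z=0, W=0, V=1: formula gives 0, H = 0 ✓
  X=0, Y=0, Z=0, W=1, V=0: formula gives 0, H = 0 ✓
  X=0, Y=0, Z=0, W=1, V=1: formula gives 0, H = 0 ✓
  …and likewise for the remaining 28 rows.
Every row agrees, so the formula is equivalent.

Yes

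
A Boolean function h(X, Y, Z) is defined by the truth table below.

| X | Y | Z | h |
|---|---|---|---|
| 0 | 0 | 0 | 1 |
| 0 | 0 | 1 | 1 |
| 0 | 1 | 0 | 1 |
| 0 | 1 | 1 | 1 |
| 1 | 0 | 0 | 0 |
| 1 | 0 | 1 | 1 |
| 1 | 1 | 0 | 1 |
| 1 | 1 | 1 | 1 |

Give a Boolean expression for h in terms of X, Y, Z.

Only row (1,0,0) gives 0. So h is 1 everywhere except there — the complement of the minterm X·¬Y·¬Z.

h(X, Y, Z) = not ((X and not Y) and not Z)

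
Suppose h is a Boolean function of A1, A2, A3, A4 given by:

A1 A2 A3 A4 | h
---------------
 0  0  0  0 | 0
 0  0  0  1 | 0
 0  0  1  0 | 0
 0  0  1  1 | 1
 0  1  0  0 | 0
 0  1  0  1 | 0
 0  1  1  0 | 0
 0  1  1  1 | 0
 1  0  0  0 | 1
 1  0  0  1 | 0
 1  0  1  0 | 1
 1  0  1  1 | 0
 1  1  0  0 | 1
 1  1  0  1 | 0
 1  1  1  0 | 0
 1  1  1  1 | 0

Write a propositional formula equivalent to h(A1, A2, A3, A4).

h(A1, A2, A3, A4) = (((((¬A1 ∧ ¬A2) ∧ A3) ∧ A4) ∨ (((A1 ∧ ¬A2) ∧ ¬A3) ∧ ¬A4)) ∨ (((A1 ∧ ¬A2) ∧ A3) ∧ ¬A4)) ∨ (((A1 ∧ A2) ∧ ¬A3) ∧ ¬A4)

Collect the rows where h=1 — (0,0,1,1), (1,0,0,0), (1,0,1,0), (1,1,0,0) — and write one minterm per row: ¬A1·¬A2·A3·A4, A1·¬A2·¬A3·¬A4, A1·¬A2·A3·¬A4, A1·A2·¬A3·¬A4. Their union (logical OR) reproduces the table exactly.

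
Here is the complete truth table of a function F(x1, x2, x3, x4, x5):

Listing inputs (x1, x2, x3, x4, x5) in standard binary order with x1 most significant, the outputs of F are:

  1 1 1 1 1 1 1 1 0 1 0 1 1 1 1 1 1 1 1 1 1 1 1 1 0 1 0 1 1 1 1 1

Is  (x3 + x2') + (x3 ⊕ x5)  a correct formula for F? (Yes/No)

Check the formula against F row by row:
  x1=0, x2=0, x3=0, x4=0, x5=0: formula gives 1, F = 1 ✓
  x1=0, x2=0, x3=0, x4=0, x5=1: formula gives 1, F = 1 ✓
  x1=0, x2=0, x3=0, x4=1, x5=0: formula gives 1, F = 1 ✓
  x1=0, x2=0, x3=0, x4=1, x5=1: formula gives 1, F = 1 ✓
  … (the remaining 28 rows also agree.)
No disagreement on any input; they are logically equivalent.

Yes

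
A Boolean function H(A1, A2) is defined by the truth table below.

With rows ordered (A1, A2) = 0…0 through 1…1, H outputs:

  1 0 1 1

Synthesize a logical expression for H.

This is A2 → A1 (false only at 0,1).

H(A1, A2) = A2 IMPLIES A1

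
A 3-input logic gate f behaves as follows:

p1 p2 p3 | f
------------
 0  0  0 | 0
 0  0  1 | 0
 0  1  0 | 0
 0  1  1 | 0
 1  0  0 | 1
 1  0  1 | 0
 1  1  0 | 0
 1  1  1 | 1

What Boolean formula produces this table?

f(p1, p2, p3) = ((p1 and not p2) and not p3) or ((p1 and p2) and p3)

f=1 on 2 inputs: (1,0,0), (1,1,1). Reading each as a conjunction of literals (p1·¬p2·¬p3, p1·p2·p3) and taking the OR gives the canonical DNF.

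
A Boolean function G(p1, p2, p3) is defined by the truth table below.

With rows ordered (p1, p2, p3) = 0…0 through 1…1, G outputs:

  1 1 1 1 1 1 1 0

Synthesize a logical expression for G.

The output is 0 only when every input is 1 — NAND of all inputs.

G(p1, p2, p3) = ((p1 · p2) · p3)'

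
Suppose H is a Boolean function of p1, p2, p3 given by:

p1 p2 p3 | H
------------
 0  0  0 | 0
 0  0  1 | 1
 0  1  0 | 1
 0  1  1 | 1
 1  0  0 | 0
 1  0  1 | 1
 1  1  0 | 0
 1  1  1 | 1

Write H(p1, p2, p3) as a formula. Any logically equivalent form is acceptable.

H(p1, p2, p3) = ~((((~p1 & ~p2) & ~p3) | ((p1 & ~p2) & ~p3)) | ((p1 & p2) & ~p3))

The 0-rows are (0,0,0), (1,0,0), (1,1,0). Take each as a conjunction (¬p1·¬p2·¬p3, p1·¬p2·¬p3, p1·p2·¬p3), form their disjunction, and complement — that gives a formula that is 1 everywhere H is.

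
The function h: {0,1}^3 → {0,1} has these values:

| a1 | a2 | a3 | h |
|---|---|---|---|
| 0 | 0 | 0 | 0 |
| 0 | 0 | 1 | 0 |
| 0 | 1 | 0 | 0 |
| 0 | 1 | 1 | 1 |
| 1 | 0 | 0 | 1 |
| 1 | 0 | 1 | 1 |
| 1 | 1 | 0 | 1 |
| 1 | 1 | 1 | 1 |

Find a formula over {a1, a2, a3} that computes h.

h(a1, a2, a3) = NOT ((((NOT a1 AND NOT a2) AND NOT a3) OR ((NOT a1 AND NOT a2) AND a3)) OR ((NOT a1 AND a2) AND NOT a3))

The 0-rows are (0,0,0), (0,0,1), (0,1,0). Take each as a conjunction (¬a1·¬a2·¬a3, ¬a1·¬a2·a3, ¬a1·a2·¬a3), form their disjunction, and complement — that gives a formula that is 1 everywhere h is.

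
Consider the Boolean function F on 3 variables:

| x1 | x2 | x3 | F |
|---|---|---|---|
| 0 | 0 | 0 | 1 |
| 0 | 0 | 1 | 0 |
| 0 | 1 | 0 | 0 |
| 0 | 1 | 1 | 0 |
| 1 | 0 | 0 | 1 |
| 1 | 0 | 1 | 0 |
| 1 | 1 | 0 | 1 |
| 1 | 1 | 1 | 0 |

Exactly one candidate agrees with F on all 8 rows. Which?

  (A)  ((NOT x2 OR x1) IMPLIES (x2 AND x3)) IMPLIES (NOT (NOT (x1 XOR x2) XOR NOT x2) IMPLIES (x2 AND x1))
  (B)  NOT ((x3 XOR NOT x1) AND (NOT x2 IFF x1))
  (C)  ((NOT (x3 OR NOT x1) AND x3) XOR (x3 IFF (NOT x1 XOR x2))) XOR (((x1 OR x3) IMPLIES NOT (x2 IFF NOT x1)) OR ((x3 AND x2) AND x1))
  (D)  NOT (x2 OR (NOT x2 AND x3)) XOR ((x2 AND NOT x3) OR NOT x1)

C

(A) fails at (0,0,1): the formula yields 1, F is 0.
(B) fails at (0,0,1): the formula yields 1, F is 0.
(D) fails at (0,0,0): the formula yields 0, F is 1.
(C) is the remaining candidate, and it agrees with F on all 8 inputs.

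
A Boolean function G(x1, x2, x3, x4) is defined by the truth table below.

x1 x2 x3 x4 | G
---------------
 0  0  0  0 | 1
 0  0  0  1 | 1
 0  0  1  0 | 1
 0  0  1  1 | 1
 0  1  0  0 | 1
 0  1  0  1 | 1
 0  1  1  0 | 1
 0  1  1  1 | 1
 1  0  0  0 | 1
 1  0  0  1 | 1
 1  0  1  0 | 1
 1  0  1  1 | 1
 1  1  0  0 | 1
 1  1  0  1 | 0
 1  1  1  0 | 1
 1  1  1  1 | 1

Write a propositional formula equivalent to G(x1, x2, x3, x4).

G(x1, x2, x3, x4) = (((x1 · x2) · x3') · x4)'

G is 0 on exactly one input, (1,1,0,1), whose minterm is x1·x2·¬x3·x4. So G is the negation of that single conjunction.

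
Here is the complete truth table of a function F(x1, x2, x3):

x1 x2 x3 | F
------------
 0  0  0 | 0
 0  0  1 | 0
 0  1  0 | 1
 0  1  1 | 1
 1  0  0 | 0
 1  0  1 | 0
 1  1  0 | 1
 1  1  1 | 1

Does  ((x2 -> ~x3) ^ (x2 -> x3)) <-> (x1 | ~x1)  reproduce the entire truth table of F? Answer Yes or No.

Yes

Check the formula against F row by row:
  x1=0, x2=0, x3=0: formula gives 0, F = 0 ✓
  x1=0, x2=0, x3=1: formula gives 0, F = 0 ✓
  x1=0, x2=1, x3=0: formula gives 1, F = 1 ✓
  x1=0, x2=1, x3=1: formula gives 1, F = 1 ✓
  x1=1, x2=0, x3=0: formula gives 0, F = 0 ✓
  … (the remaining 3 rows also agree.)
All 8 rows match — the expression computes F exactly.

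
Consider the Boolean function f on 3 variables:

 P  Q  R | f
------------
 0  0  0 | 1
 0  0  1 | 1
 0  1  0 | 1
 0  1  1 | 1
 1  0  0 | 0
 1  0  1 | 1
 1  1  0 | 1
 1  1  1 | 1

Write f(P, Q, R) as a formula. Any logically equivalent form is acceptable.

f(P, Q, R) = not ((P and not Q) and not R)

f is 0 on exactly one input, (1,0,0), whose minterm is P·¬Q·¬R. So f is the negation of that single conjunction.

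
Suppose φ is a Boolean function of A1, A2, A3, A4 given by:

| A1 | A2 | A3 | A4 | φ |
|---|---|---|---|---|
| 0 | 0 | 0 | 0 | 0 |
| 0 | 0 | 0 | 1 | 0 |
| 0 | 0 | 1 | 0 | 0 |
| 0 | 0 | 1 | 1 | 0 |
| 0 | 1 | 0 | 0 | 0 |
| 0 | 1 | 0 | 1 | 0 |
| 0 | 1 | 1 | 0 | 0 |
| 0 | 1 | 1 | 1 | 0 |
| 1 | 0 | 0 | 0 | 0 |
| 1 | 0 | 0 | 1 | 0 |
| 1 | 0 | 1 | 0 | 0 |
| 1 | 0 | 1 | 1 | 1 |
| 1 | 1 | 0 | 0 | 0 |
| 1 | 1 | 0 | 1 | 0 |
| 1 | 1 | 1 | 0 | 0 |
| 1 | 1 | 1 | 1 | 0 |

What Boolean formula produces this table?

φ(A1, A2, A3, A4) = ((A1 & ~A2) & A3) & A4

Only row (1,0,1,1) gives 1. That row's minterm A1·¬A2·A3·A4 is φ directly.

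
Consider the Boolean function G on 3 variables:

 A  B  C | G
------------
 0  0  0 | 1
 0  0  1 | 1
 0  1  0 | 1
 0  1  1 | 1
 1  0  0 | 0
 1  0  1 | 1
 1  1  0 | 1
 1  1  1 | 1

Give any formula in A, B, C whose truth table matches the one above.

G(A, B, C) = not ((A and not B) and not C)

G is 0 on exactly one input, (1,0,0), whose minterm is A·¬B·¬C. So G is the negation of that single conjunction.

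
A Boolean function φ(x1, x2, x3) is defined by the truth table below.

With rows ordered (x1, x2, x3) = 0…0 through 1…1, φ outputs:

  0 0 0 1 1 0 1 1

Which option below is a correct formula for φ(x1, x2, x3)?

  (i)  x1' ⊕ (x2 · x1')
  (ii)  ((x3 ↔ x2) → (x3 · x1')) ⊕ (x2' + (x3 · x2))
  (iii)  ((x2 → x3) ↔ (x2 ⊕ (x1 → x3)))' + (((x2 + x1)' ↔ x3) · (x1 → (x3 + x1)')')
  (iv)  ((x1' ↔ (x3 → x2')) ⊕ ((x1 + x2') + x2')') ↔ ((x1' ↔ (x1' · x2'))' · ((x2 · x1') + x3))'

iii

(i): at (0,0,0) it gives 1, but φ = 0 — eliminated.
(ii): at (0,0,0) it gives 1, but φ = 0 — eliminated.
(iv): at (0,0,0) it gives 1, but φ = 0 — eliminated.
Only (iii) survives; checking it on all 8 rows confirms it matches φ.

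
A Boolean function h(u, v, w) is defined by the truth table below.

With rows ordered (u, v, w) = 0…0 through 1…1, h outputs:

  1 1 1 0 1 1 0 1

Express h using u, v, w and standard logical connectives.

h(u, v, w) = ¬(((¬u ∧ v) ∧ w) ∨ ((u ∧ v) ∧ ¬w))

h is 0 on only 2 rows — (0,1,1), (1,1,0). Writing each as a minterm (¬u·v·w, u·v·¬w) and OR-ing them characterizes exactly where h=0, so h is the negation of that disjunction.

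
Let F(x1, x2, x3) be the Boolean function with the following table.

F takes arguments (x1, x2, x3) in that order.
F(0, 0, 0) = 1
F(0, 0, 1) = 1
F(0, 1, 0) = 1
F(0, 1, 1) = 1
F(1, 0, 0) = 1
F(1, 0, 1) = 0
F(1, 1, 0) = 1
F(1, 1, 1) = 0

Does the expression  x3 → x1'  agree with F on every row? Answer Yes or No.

Test each input against both F and the formula:
  x1=0, x2=0, x3=0: formula gives 1, F = 1 ✓
  x1=0, x2=0, x3=1: formula gives 1, F = 1 ✓
  x1=0, x2=1, x3=0: formula gives 1, F = 1 ✓
  x1=0, x2=1, x3=1: formula gives 1, F = 1 ✓
  x1=1, x2=0, x3=0: formula gives 1, F = 1 ✓
  …and likewise for the remaining 3 rows.
No disagreement on any input; they are logically equivalent.

Yes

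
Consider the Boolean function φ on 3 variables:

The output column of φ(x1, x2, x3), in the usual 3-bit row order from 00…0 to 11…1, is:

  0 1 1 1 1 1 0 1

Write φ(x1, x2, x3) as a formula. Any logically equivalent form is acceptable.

The 0-rows are (0,0,0), (1,1,0). Take each as a conjunction (¬x1·¬x2·¬x3, x1·x2·¬x3), form their disjunction, and complement — that gives a formula that is 1 everywhere φ is.

φ(x1, x2, x3) = ~(((~x1 & ~x2) & ~x3) | ((x1 & x2) & ~x3))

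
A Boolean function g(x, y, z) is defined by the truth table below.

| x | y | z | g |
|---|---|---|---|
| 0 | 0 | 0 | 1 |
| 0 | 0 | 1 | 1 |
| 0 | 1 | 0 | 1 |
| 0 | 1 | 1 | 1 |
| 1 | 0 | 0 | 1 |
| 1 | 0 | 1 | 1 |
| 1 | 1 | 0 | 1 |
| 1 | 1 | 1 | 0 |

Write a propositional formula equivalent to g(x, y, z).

The output is 0 only when every input is 1 — NAND of all inputs.

g(x, y, z) = ¬((x ∧ y) ∧ z)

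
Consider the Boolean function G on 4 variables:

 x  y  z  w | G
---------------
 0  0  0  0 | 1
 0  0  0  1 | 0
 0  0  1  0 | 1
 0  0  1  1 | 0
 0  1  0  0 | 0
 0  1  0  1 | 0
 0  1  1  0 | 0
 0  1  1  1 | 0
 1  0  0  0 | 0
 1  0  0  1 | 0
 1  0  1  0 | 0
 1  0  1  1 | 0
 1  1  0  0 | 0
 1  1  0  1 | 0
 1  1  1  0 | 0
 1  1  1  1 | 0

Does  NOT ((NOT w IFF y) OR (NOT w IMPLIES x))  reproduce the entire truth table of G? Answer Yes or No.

Check the formula against G row by row:
  x=0, y=0, z=0, w=0: formula gives 1, G = 1 ✓
  x=0, y=0, z=0, w=1: formula gives 0, G = 0 ✓
  x=0, y=0, z=1, w=0: formula gives 1, G = 1 ✓
  x=0, y=0, z=1, w=1: formula gives 0, G = 0 ✓
  … (the remaining 12 rows also agree.)
Every row agrees, so the formula is equivalent.

Yes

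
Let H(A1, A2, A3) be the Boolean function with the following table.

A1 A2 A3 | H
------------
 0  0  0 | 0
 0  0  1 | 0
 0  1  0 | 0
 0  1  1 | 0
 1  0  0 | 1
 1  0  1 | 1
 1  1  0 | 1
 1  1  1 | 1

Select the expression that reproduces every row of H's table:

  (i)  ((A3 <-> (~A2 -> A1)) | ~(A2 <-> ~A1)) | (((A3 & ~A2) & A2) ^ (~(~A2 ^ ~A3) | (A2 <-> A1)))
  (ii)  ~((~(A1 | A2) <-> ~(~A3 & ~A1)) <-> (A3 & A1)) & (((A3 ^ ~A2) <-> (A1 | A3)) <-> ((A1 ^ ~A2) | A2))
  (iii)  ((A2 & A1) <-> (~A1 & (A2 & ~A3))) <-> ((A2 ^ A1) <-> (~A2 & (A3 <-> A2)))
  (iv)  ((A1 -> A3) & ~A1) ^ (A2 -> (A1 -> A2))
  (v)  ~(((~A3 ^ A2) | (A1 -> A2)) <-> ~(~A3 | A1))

iv

(i): at (0,0,0) it gives 1, but H = 0 — eliminated.
(ii): at (0,1,0) it gives 1, but H = 0 — eliminated.
(iii): at (0,0,1) it gives 1, but H = 0 — eliminated.
(v): at (0,0,0) it gives 1, but H = 0 — eliminated.
That leaves (iv). Evaluating it on every row reproduces the table of H exactly.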